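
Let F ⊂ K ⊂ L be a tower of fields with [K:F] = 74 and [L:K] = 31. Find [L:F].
[L:F] = 2294

The tower law says that for any tower of field extensions F ⊂ K ⊂ L with finite degrees, [L:F] = [L:K] · [K:F]. Here this gives [L:F] = 31 · 74 = 2294.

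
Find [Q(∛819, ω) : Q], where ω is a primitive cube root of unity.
[Q(∛819, ω) : Q] = 6

[Q(∛819):Q] = 3 (min poly x^3 - 819, irreducible since 819 is not a perfect cube). [Q(ω):Q] = 2 (min poly x^2 + x + 1). Since Q(∛819) ⊂ R and ω ∉ R, we have ω ∉ Q(∛819), so x^2 + x + 1 remains irreducible over Q(∛819) and [Q(∛819, ω) : Q(∛819)] = 2. By the tower law, [Q(∛819, ω) : Q] = 3 · 2 = 6. (In fact Q(∛819, ω) is the splitting field of x^3 - 819 over Q.)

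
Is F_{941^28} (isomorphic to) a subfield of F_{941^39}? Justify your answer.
No: F_{941^28} is not a subfield of F_{941^39}

F_{p^m} embeds in F_{p^n} iff m | n. Here 28 ∤ 39 (since 39 = 1·28 + 11 with remainder 11 ≠ 0), so F_{941^28} is not a subfield of F_{941^39}. Equivalently: if it were, the tower law would give 28 = [F_{941^28}:F_941] dividing [F_{941^39}:F_941] = 39, contradiction.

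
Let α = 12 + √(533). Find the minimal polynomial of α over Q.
m_α(x) = x^2 - 24x - 389

From α - 12 = √(533), squaring gives (α - 12)^2 = 533, i.e. α^2 - 24α + 144 = 533, so α^2 - 24α - 389 = 0. The discriminant of x^2 - 24x - 389 is (-24)^2 - 4·(-389) = 576 + 1556 = 2132, and 4·(533) is not a perfect square in Q since 533 is squarefree and ≠ 1. Hence x^2 - 24x - 389 is irreducible over Q and is the minimal polynomial of α.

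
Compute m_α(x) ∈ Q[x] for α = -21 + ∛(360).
m_α(x) = x^3 + 63x^2 + 1323x + 8901

Set β = α + 21 = ∛(360), so β^3 = 360. Then (α + 21)^3 - 360 = 0, i.e. α is a root of g(x) = (x + 21)^3 - 360 = x^3 + 63x^2 + 1323x + 8901. Since g(x) = h(x + 21) where h(x) = x^3 - 360, and h is irreducible over Q (because 360 is not a perfect cube, so h has no rational root, and a monic cubic with no rational root is irreducible), g is also irreducible (irreducibility is preserved under the substitution x → x + 21). Hence m_α(x) = x^3 + 63x^2 + 1323x + 8901.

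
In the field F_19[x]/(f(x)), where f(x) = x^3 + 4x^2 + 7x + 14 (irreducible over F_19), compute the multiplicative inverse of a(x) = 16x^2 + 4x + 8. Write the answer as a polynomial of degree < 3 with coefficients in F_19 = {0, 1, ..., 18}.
a(x)^(-1) ≡ 16x^2 + 5x + 11 (mod f(x))

Since f is irreducible over F_19, F_19[x]/(f) is a field and a(x) ≠ 0 has an inverse. Apply the extended Euclidean algorithm to f(x) and a(x) in F_19[x]: f(x) = (6x + 13)·a(x) + (2x + 5);  a(x) = (8x + 1)·(2x + 5) + (3). The last nonzero remainder is the constant 3 = gcd(f, a) in F_19. Back-substituting through the division chain expresses 3 = s(x)·a(x) + t(x)·f(x) with s(x) ≡ 10x^2 + 15x + 14 (mod f), so (10x^2 + 15x + 14)·a(x) ≡ 3 (mod f). Multiplying by 3^(-1) ≡ 13 in F_19 gives a(x)^(-1) ≡ 13·(10x^2 + 15x + 14) ≡ 16x^2 + 5x + 11 (mod f). Check: (16x^2 + 4x + 8)·(16x^2 + 5x + 11) = 9x^4 + 11x^3 + x^2 + 8x + 12 ≡ 1 (mod x^3 + 4x^2 + 7x + 14).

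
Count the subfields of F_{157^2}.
F_{157^2} has 2 subfields

The subfields of F_{p^n} are exactly the fields F_{p^d} for d | n (each is the fixed field of the unique index-d subgroup of Gal(F_{p^n}/F_p) ≅ Z/nZ). The divisors of n = 2 are {1, 2}, giving 2 subfields: F_{157^1}, F_{157^2}.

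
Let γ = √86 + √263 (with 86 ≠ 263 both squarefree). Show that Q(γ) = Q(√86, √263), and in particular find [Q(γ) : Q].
[Q(γ) : Q] = 4 (equivalently, Q(γ) = Q(√86, √263))

Obviously Q(γ) ⊆ Q(√86, √263), and [Q(√86, √263):Q] = 4 (since 86, 263 are distinct squarefree integers > 1 with 22618 not a perfect square). To show equality we compute the minimal polynomial of γ. From γ = √86 + √263: γ^2 = 86 + 2√(22618) + 263 = 349 + 2√(22618), so γ^2 - 349 = 2√(22618); squaring, (γ^2 - 349)^2 = 4·22618, i.e. γ^4 - 698γ^2 + 121801 - 90472 = 0, i.e. γ^4 - 698γ^2 + 31329 = 0. So γ is a root of x^4 - 698x^2 + 31329. This polynomial is irreducible over Q: it has no rational root (each ±√86 ± √263 is irrational), and any factorization into two quadratics over Q would force √(22618) ∈ Q (pairing opposite roots) or √86, √263 ∈ Q (other pairings), all impossible. Hence [Q(γ):Q] = 4 = [Q(√86, √263):Q], so Q(γ) = Q(√86, √263).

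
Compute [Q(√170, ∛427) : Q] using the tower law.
[Q(√170, ∛427) : Q] = 6

Let L = Q(√170, ∛427). Since Q(√170) ⊂ L and [Q(√170):Q] = 2, the tower law gives 2 | [L:Q]. Likewise Q(∛427) ⊂ L with [Q(∛427):Q] = 3 (because 427 is not a perfect cube), so 3 | [L:Q]. As gcd(2,3) = 1, [L:Q] is divisible by 6. Conversely L is generated over Q by √170 and ∛427, so [L:Q] ≤ 2·3 = 6. Therefore [Q(√170, ∛427) : Q] = 6.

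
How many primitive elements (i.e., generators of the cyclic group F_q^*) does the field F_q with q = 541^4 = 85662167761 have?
There are φ(85662167760) = 21006397440 primitive elements

F_q^* is cyclic of order q - 1 = 85662167760. A cyclic group of order m has exactly φ(m) generators. Here m = 85662167760 = 2^4 · 3^3 · 5 · 13 · 271 · 11257, so the number of primitive elements is φ(85662167760) = 21006397440.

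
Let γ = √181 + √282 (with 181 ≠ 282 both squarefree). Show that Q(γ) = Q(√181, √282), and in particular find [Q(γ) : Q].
[Q(γ) : Q] = 4 (equivalently, Q(γ) = Q(√181, √282))

Obviously Q(γ) ⊆ Q(√181, √282), and [Q(√181, √282):Q] = 4 (since 181, 282 are distinct squarefree integers > 1 with 51042 not a perfect square). To show equality we compute the minimal polynomial of γ. From γ = √181 + √282: γ^2 = 181 + 2√(51042) + 282 = 463 + 2√(51042), so γ^2 - 463 = 2√(51042); squaring, (γ^2 - 463)^2 = 4·51042, i.e. γ^4 - 926γ^2 + 214369 - 204168 = 0, i.e. γ^4 - 926γ^2 + 10201 = 0. So γ is a root of x^4 - 926x^2 + 10201. This polynomial is irreducible over Q: it has no rational root (each ±√181 ± √282 is irrational), and any factorization into two quadratics over Q would force √(51042) ∈ Q (pairing opposite roots) or √181, √282 ∈ Q (other pairings), all impossible. Hence [Q(γ):Q] = 4 = [Q(√181, √282):Q], so Q(γ) = Q(√181, √282).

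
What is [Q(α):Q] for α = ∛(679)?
[Q(α):Q] = 3

The minimal polynomial of α is x^3 - 679, irreducible over Q since 679 is not a perfect cube (so x^3 - 679 has no rational root). Hence [Q(α):Q] = deg(m_α) = 3.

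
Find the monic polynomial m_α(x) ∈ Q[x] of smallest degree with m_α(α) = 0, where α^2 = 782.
m_α(x) = x^2 - 782

α satisfies α^2 - 782 = 0, so x^2 - 782 annihilates α. Since d = 782 is squarefree and ≠ 1, it is not a perfect square in Q, so x^2 - 782 has no rational root and is therefore irreducible over Q (a degree-2 polynomial over a field is irreducible iff it has no root). Hence m_α(x) = x^2 - 782.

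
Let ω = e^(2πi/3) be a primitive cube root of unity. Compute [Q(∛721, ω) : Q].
[Q(∛721, ω) : Q] = 6

[Q(∛721):Q] = 3 (min poly x^3 - 721, irreducible since 721 is not a perfect cube). [Q(ω):Q] = 2 (min poly x^2 + x + 1). Since Q(∛721) ⊂ R and ω ∉ R, we have ω ∉ Q(∛721), so x^2 + x + 1 remains irreducible over Q(∛721) and [Q(∛721, ω) : Q(∛721)] = 2. By the tower law, [Q(∛721, ω) : Q] = 3 · 2 = 6. (In fact Q(∛721, ω) is the splitting field of x^3 - 721 over Q.)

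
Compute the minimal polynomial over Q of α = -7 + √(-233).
m_α(x) = x^2 + 14x + 282

From α + 7 = √(-233), squaring gives (α + 7)^2 = -233, i.e. α^2 + 14α + 49 = -233, so α^2 + 14α + 282 = 0. The discriminant of x^2 + 14x + 282 is (14)^2 - 4·(282) = 196 - 1128 = -932, and 4·(-233) is not a perfect square in Q since -233 is squarefree and ≠ 1. Hence x^2 + 14x + 282 is irreducible over Q and is the minimal polynomial of α.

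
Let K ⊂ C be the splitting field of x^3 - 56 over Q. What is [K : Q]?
[K : Q] = 6

The roots of x^3 - 56 are ∛56, ω∛56, ω^2∛56 where ω = e^(2πi/3) is a primitive cube root of unity, so K = Q(∛56, ω). Now [Q(∛56):Q] = 3 (since 56 is not a perfect cube, x^3 - 56 is irreducible) and [Q(ω):Q] = 2. Both 2 and 3 divide [K:Q], and [K:Q] ≤ 3·2 = 6, so [K:Q] = 6. (Equivalently: Q(∛56) ⊂ R but ω ∉ R, so [K : Q(∛56)] = 2.)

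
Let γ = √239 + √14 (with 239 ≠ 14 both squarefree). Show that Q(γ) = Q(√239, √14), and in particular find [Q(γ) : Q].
[Q(γ) : Q] = 4 (equivalently, Q(γ) = Q(√239, √14))

Obviously Q(γ) ⊆ Q(√239, √14), and [Q(√239, √14):Q] = 4 (since 239, 14 are distinct squarefree integers > 1 with 3346 not a perfect square). To show equality we compute the minimal polynomial of γ. From γ = √239 + √14: γ^2 = 239 + 2√(3346) + 14 = 253 + 2√(3346), so γ^2 - 253 = 2√(3346); squaring, (γ^2 - 253)^2 = 4·3346, i.e. γ^4 - 506γ^2 + 64009 - 13384 = 0, i.e. γ^4 - 506γ^2 + 50625 = 0. So γ is a root of x^4 - 506x^2 + 50625. This polynomial is irreducible over Q: it has no rational root (each ±√239 ± √14 is irrational), and any factorization into two quadratics over Q would force √(3346) ∈ Q (pairing opposite roots) or √239, √14 ∈ Q (other pairings), all impossible. Hence [Q(γ):Q] = 4 = [Q(√239, √14):Q], so Q(γ) = Q(√239, √14).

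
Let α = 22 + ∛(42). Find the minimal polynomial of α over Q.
m_α(x) = x^3 - 66x^2 + 1452x - 10690

Set β = α - 22 = ∛(42), so β^3 = 42. Then (α - 22)^3 - 42 = 0, i.e. α is a root of g(x) = (x - 22)^3 - 42 = x^3 - 66x^2 + 1452x - 10690. Since g(x) = h(x - 22) where h(x) = x^3 - 42, and h is irreducible over Q (because 42 is not a perfect cube, so h has no rational root, and a monic cubic with no rational root is irreducible), g is also irreducible (irreducibility is preserved under the substitution x → x - 22). Hence m_α(x) = x^3 - 66x^2 + 1452x - 10690.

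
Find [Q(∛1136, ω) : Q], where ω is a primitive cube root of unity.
[Q(∛1136, ω) : Q] = 6

[Q(∛1136):Q] = 3 (min poly x^3 - 1136, irreducible since 1136 is not a perfect cube). [Q(ω):Q] = 2 (min poly x^2 + x + 1). Since Q(∛1136) ⊂ R and ω ∉ R, we have ω ∉ Q(∛1136), so x^2 + x + 1 remains irreducible over Q(∛1136) and [Q(∛1136, ω) : Q(∛1136)] = 2. By the tower law, [Q(∛1136, ω) : Q] = 3 · 2 = 6. (In fact Q(∛1136, ω) is the splitting field of x^3 - 1136 over Q.)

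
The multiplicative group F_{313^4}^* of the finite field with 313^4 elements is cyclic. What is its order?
|F_{313^4}^*| = 9597924960

F_{313^4} has 313^4 = 9597924961 elements; its multiplicative group consists of all nonzero elements, so |F_{313^4}^*| = 9597924961 - 1 = 9597924960. (It is cyclic since any finite subgroup of the multiplicative group of a field is cyclic.)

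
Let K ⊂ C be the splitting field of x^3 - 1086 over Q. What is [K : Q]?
[K : Q] = 6

The roots of x^3 - 1086 are ∛1086, ω∛1086, ω^2∛1086 where ω = e^(2πi/3) is a primitive cube root of unity, so K = Q(∛1086, ω). Now [Q(∛1086):Q] = 3 (since 1086 is not a perfect cube, x^3 - 1086 is irreducible) and [Q(ω):Q] = 2. Both 2 and 3 divide [K:Q], and [K:Q] ≤ 3·2 = 6, so [K:Q] = 6. (Equivalently: Q(∛1086) ⊂ R but ω ∉ R, so [K : Q(∛1086)] = 2.)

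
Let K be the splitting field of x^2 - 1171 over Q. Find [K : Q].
[K : Q] = 2

f(x) = x^2 - 1171 factors as (x - √1171)(x + √1171). The splitting field is K = Q(√1171). Since 1171 is squarefree and > 1, it is not a perfect square, so x^2 - 1171 is irreducible over Q and [Q(√1171) : Q] = 2. Hence [K : Q] = 2.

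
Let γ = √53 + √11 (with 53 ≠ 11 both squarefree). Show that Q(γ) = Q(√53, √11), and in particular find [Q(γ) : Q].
[Q(γ) : Q] = 4 (equivalently, Q(γ) = Q(√53, √11))

Obviously Q(γ) ⊆ Q(√53, √11), and [Q(√53, √11):Q] = 4 (since 53, 11 are distinct squarefree integers > 1 with 583 not a perfect square). To show equality we compute the minimal polynomial of γ. From γ = √53 + √11: γ^2 = 53 + 2√(583) + 11 = 64 + 2√(583), so γ^2 - 64 = 2√(583); squaring, (γ^2 - 64)^2 = 4·583, i.e. γ^4 - 128γ^2 + 4096 - 2332 = 0, i.e. γ^4 - 128γ^2 + 1764 = 0. So γ is a root of x^4 - 128x^2 + 1764. This polynomial is irreducible over Q: it has no rational root (each ±√53 ± √11 is irrational), and any factorization into two quadratics over Q would force √(583) ∈ Q (pairing opposite roots) or √53, √11 ∈ Q (other pairings), all impossible. Hence [Q(γ):Q] = 4 = [Q(√53, √11):Q], so Q(γ) = Q(√53, √11).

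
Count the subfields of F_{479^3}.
F_{479^3} has 2 subfields

The subfields of F_{p^n} are exactly the fields F_{p^d} for d | n (each is the fixed field of the unique index-d subgroup of Gal(F_{p^n}/F_p) ≅ Z/nZ). The divisors of n = 3 are {1, 3}, giving 2 subfields: F_{479^1}, F_{479^3}.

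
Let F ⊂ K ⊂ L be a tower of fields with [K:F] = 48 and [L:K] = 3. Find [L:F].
[L:F] = 144

The tower law says that for any tower of field extensions F ⊂ K ⊂ L with finite degrees, [L:F] = [L:K] · [K:F]. Here this gives [L:F] = 3 · 48 = 144.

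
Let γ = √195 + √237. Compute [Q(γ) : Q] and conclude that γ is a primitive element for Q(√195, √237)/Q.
[Q(γ) : Q] = 4 (equivalently, Q(γ) = Q(√195, √237))

Obviously Q(γ) ⊆ Q(√195, √237), and [Q(√195, √237):Q] = 4 (since 195, 237 are distinct squarefree integers > 1 with 46215 not a perfect square). To show equality we compute the minimal polynomial of γ. From γ = √195 + √237: γ^2 = 195 + 2√(46215) + 237 = 432 + 2√(46215), so γ^2 - 432 = 2√(46215); squaring, (γ^2 - 432)^2 = 4·46215, i.e. γ^4 - 864γ^2 + 186624 - 184860 = 0, i.e. γ^4 - 864γ^2 + 1764 = 0. So γ is a root of x^4 - 864x^2 + 1764. This polynomial is irreducible over Q: it has no rational root (each ±√195 ± √237 is irrational), and any factorization into two quadratics over Q would force √(46215) ∈ Q (pairing opposite roots) or √195, √237 ∈ Q (other pairings), all impossible. Hence [Q(γ):Q] = 4 = [Q(√195, √237):Q], so Q(γ) = Q(√195, √237).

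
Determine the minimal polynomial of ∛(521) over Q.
m_α(x) = x^3 - 521

α satisfies α^3 = 521, so x^3 - 521 annihilates α. By the rational root test, a rational root p/q (in lowest terms) of x^3 - 521 would satisfy p^3 = 521 q^3, forcing q = 1 and p^3 = 521; but 521 is not a perfect cube, contradiction. A monic cubic over Q with no rational root is irreducible (any nontrivial factorization would include a linear factor). Hence x^3 - 521 is the minimal polynomial of α, and in particular [Q(α):Q] = 3.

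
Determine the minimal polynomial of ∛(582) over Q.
m_α(x) = x^3 - 582

α satisfies α^3 = 582, so x^3 - 582 annihilates α. By the rational root test, a rational root p/q (in lowest terms) of x^3 - 582 would satisfy p^3 = 582 q^3, forcing q = 1 and p^3 = 582; but 582 is not a perfect cube, contradiction. A monic cubic over Q with no rational root is irreducible (any nontrivial factorization would include a linear factor). Hence x^3 - 582 is the minimal polynomial of α, and in particular [Q(α):Q] = 3.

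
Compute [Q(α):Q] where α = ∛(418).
[Q(α):Q] = 3

The minimal polynomial of α is x^3 - 418, irreducible over Q since 418 is not a perfect cube (so x^3 - 418 has no rational root). Hence [Q(α):Q] = deg(m_α) = 3.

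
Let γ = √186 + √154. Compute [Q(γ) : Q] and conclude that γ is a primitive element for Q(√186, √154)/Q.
[Q(γ) : Q] = 4 (equivalently, Q(γ) = Q(√186, √154))

Obviously Q(γ) ⊆ Q(√186, √154), and [Q(√186, √154):Q] = 4 (since 186, 154 are distinct squarefree integers > 1 with 28644 not a perfect square). To show equality we compute the minimal polynomial of γ. From γ = √186 + √154: γ^2 = 186 + 2√(28644) + 154 = 340 + 2√(28644), so γ^2 - 340 = 2√(28644); squaring, (γ^2 - 340)^2 = 4·28644, i.e. γ^4 - 680γ^2 + 115600 - 114576 = 0, i.e. γ^4 - 680γ^2 + 1024 = 0. So γ is a root of x^4 - 680x^2 + 1024. This polynomial is irreducible over Q: it has no rational root (each ±√186 ± √154 is irrational), and any factorization into two quadratics over Q would force √(28644) ∈ Q (pairing opposite roots) or √186, √154 ∈ Q (other pairings), all impossible. Hence [Q(γ):Q] = 4 = [Q(√186, √154):Q], so Q(γ) = Q(√186, √154).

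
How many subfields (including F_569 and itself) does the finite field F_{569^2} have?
F_{569^2} has 2 subfields

The subfields of F_{p^n} are exactly the fields F_{p^d} for d | n (each is the fixed field of the unique index-d subgroup of Gal(F_{p^n}/F_p) ≅ Z/nZ). The divisors of n = 2 are {1, 2}, giving 2 subfields: F_{569^1}, F_{569^2}.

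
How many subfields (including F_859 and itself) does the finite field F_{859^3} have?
F_{859^3} has 2 subfields

The subfields of F_{p^n} are exactly the fields F_{p^d} for d | n (each is the fixed field of the unique index-d subgroup of Gal(F_{p^n}/F_p) ≅ Z/nZ). The divisors of n = 3 are {1, 3}, giving 2 subfields: F_{859^1}, F_{859^3}.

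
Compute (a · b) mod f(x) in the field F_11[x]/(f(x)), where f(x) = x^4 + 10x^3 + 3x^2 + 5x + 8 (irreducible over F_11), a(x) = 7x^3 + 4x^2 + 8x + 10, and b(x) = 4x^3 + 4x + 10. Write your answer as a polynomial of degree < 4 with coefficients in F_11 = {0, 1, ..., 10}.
a · b ≡ 6x^3 + 8x^2 + 9x + 6 (mod f(x))

Multiply in F_11[x]: a(x)·b(x) = (7x^3 + 4x^2 + 8x + 10)·(4x^3 + 4x + 10) = 6x^6 + 5x^5 + 5x^4 + 5x^3 + 6x^2 + 10x + 1. This has degree ≥ 4, so divide by f(x) over F_11: 6x^6 + 5x^5 + 5x^4 + 5x^3 + 6x^2 + 10x + 1 = (6x^2 + 9)·(x^4 + 10x^3 + 3x^2 + 5x + 8) + (6x^3 + 8x^2 + 9x + 6). Hence a·b ≡ 6x^3 + 8x^2 + 9x + 6 (mod f). (F_11[x]/(f) is a field with 11^4 = 14641 elements since f is irreducible of degree 4.)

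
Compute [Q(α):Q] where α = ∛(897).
[Q(α):Q] = 3

The minimal polynomial of α is x^3 - 897, irreducible over Q since 897 is not a perfect cube (so x^3 - 897 has no rational root). Hence [Q(α):Q] = deg(m_α) = 3.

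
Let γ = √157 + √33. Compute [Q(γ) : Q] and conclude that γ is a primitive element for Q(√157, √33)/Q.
[Q(γ) : Q] = 4 (equivalently, Q(γ) = Q(√157, √33))

Obviously Q(γ) ⊆ Q(√157, √33), and [Q(√157, √33):Q] = 4 (since 157, 33 are distinct squarefree integers > 1 with 5181 not a perfect square). To show equality we compute the minimal polynomial of γ. From γ = √157 + √33: γ^2 = 157 + 2√(5181) + 33 = 190 + 2√(5181), so γ^2 - 190 = 2√(5181); squaring, (γ^2 - 190)^2 = 4·5181, i.e. γ^4 - 380γ^2 + 36100 - 20724 = 0, i.e. γ^4 - 380γ^2 + 15376 = 0. So γ is a root of x^4 - 380x^2 + 15376. This polynomial is irreducible over Q: it has no rational root (each ±√157 ± √33 is irrational), and any factorization into two quadratics over Q would force √(5181) ∈ Q (pairing opposite roots) or √157, √33 ∈ Q (other pairings), all impossible. Hence [Q(γ):Q] = 4 = [Q(√157, √33):Q], so Q(γ) = Q(√157, √33).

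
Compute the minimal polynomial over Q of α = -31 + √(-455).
m_α(x) = x^2 + 62x + 1416

From α + 31 = √(-455), squaring gives (α + 31)^2 = -455, i.e. α^2 + 62α + 961 = -455, so α^2 + 62α + 1416 = 0. The discriminant of x^2 + 62x + 1416 is (62)^2 - 4·(1416) = 3844 - 5664 = -1820, and 4·(-455) is not a perfect square in Q since -455 is squarefree and ≠ 1. Hence x^2 + 62x + 1416 is irreducible over Q and is the minimal polynomial of α.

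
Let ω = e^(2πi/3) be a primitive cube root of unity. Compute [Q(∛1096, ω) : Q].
[Q(∛1096, ω) : Q] = 6

[Q(∛1096):Q] = 3 (min poly x^3 - 1096, irreducible since 1096 is not a perfect cube). [Q(ω):Q] = 2 (min poly x^2 + x + 1). Since Q(∛1096) ⊂ R and ω ∉ R, we have ω ∉ Q(∛1096), so x^2 + x + 1 remains irreducible over Q(∛1096) and [Q(∛1096, ω) : Q(∛1096)] = 2. By the tower law, [Q(∛1096, ω) : Q] = 3 · 2 = 6. (In fact Q(∛1096, ω) is the splitting field of x^3 - 1096 over Q.)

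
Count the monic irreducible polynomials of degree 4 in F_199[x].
There are 392049900 monic irreducible polynomials of degree 4 over F_199

Each element of F_{199^4} that lies in no proper subfield is a root of exactly one monic irreducible of degree 4 over F_199, and each such polynomial has 4 distinct roots in F_{199^4}. By Möbius inversion the count is N_199(4) = (1/4) Σ_{d|4} μ(4/d) · 199^d = (1/4)(μ(4)·199^1 + μ(2)·199^2 + μ(1)·199^4) = 1568199600/4 = 392049900.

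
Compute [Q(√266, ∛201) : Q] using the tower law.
[Q(√266, ∛201) : Q] = 6

Let L = Q(√266, ∛201). Since Q(√266) ⊂ L and [Q(√266):Q] = 2, the tower law gives 2 | [L:Q]. Likewise Q(∛201) ⊂ L with [Q(∛201):Q] = 3 (because 201 is not a perfect cube), so 3 | [L:Q]. As gcd(2,3) = 1, [L:Q] is divisible by 6. Conversely L is generated over Q by √266 and ∛201, so [L:Q] ≤ 2·3 = 6. Therefore [Q(√266, ∛201) : Q] = 6.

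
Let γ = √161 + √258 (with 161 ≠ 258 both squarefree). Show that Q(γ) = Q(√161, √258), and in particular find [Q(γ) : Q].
[Q(γ) : Q] = 4 (equivalently, Q(γ) = Q(√161, √258))

Obviously Q(γ) ⊆ Q(√161, √258), and [Q(√161, √258):Q] = 4 (since 161, 258 are distinct squarefree integers > 1 with 41538 not a perfect square). To show equality we compute the minimal polynomial of γ. From γ = √161 + √258: γ^2 = 161 + 2√(41538) + 258 = 419 + 2√(41538), so γ^2 - 419 = 2√(41538); squaring, (γ^2 - 419)^2 = 4·41538, i.e. γ^4 - 838γ^2 + 175561 - 166152 = 0, i.e. γ^4 - 838γ^2 + 9409 = 0. So γ is a root of x^4 - 838x^2 + 9409. This polynomial is irreducible over Q: it has no rational root (each ±√161 ± √258 is irrational), and any factorization into two quadratics over Q would force √(41538) ∈ Q (pairing opposite roots) or √161, √258 ∈ Q (other pairings), all impossible. Hence [Q(γ):Q] = 4 = [Q(√161, √258):Q], so Q(γ) = Q(√161, √258).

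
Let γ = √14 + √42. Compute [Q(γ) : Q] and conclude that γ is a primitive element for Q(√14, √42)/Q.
[Q(γ) : Q] = 4 (equivalently, Q(γ) = Q(√14, √42))

Obviously Q(γ) ⊆ Q(√14, √42), and [Q(√14, √42):Q] = 4 (since 14, 42 are distinct squarefree integers > 1 with 588 not a perfect square). To show equality we compute the minimal polynomial of γ. From γ = √14 + √42: γ^2 = 14 + 2√(588) + 42 = 56 + 2√(588), so γ^2 - 56 = 2√(588); squaring, (γ^2 - 56)^2 = 4·588, i.e. γ^4 - 112γ^2 + 3136 - 2352 = 0, i.e. γ^4 - 112γ^2 + 784 = 0. So γ is a root of x^4 - 112x^2 + 784. This polynomial is irreducible over Q: it has no rational root (each ±√14 ± √42 is irrational), and any factorization into two quadratics over Q would force √(588) ∈ Q (pairing opposite roots) or √14, √42 ∈ Q (other pairings), all impossible. Hence [Q(γ):Q] = 4 = [Q(√14, √42):Q], so Q(γ) = Q(√14, √42).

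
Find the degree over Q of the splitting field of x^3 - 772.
[K : Q] = 6

The roots of x^3 - 772 are ∛772, ω∛772, ω^2∛772 where ω = e^(2πi/3) is a primitive cube root of unity, so K = Q(∛772, ω). Now [Q(∛772):Q] = 3 (since 772 is not a perfect cube, x^3 - 772 is irreducible) and [Q(ω):Q] = 2. Both 2 and 3 divide [K:Q], and [K:Q] ≤ 3·2 = 6, so [K:Q] = 6. (Equivalently: Q(∛772) ⊂ R but ω ∉ R, so [K : Q(∛772)] = 2.)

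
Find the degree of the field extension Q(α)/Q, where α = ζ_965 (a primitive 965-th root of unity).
[Q(α):Q] = 768

The minimal polynomial of ζ_965 over Q is the 965-th cyclotomic polynomial Φ_965(x), which is irreducible over Q and has degree φ(965) = 768. Hence [Q(α):Q] = φ(965) = 768.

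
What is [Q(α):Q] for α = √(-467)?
[Q(α):Q] = 2

[Q(α):Q] equals the degree of the minimal polynomial of α. Here α^2 = -467 and x^2 + 467 is irreducible (d = -467 is squarefree, ≠ 1, hence not a square), so deg(m_α) = 2. Thus [Q(α):Q] = 2.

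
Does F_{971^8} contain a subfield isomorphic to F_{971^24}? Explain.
No: F_{971^24} is not a subfield of F_{971^8}

F_{p^m} embeds in F_{p^n} iff m | n. Here 24 ∤ 8 (since 8 = 0·24 + 8 with remainder 8 ≠ 0), so F_{971^24} is not a subfield of F_{971^8}. Equivalently: if it were, the tower law would give 24 = [F_{971^24}:F_971] dividing [F_{971^8}:F_971] = 8, contradiction.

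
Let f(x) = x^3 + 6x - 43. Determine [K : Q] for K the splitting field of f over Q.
[K : Q] = 6

By the rational root test, any rational root of the monic integer polynomial f(x) = x^3 + 6x - 43 must be an integer dividing the constant term -43, i.e. one of ±{1, 43}. Evaluating: f(1) = -36, f(-1) = -50, f(43) = 79722, f(-43) = -79808; none is 0, so f has no rational root and is therefore irreducible over Q (a cubic with no linear factor over a field is irreducible). For an irreducible cubic, the Galois group is A_3 or S_3 according as the discriminant disc(f) = -4a^3 - 27b^2 = -4·(6)^3 - 27·(-43)^2 = -50787 is or is not a square in Q. Here disc(f) = -50787 is not a perfect square in Q, so the Galois group of f over Q is not contained in A_3 and must be all of S_3. The splitting field has degree |S_3| = 6 over Q, so [K : Q] = 6.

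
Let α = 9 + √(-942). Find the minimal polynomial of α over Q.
m_α(x) = x^2 - 18x + 1023

From α - 9 = √(-942), squaring gives (α - 9)^2 = -942, i.e. α^2 - 18α + 81 = -942, so α^2 - 18α + 1023 = 0. The discriminant of x^2 - 18x + 1023 is (-18)^2 - 4·(1023) = 324 - 4092 = -3768, and 4·(-942) is not a perfect square in Q since -942 is squarefree and ≠ 1. Hence x^2 - 18x + 1023 is irreducible over Q and is the minimal polynomial of α.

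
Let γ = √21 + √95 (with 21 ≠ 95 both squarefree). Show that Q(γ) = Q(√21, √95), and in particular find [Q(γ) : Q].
[Q(γ) : Q] = 4 (equivalently, Q(γ) = Q(√21, √95))

Obviously Q(γ) ⊆ Q(√21, √95), and [Q(√21, √95):Q] = 4 (since 21, 95 are distinct squarefree integers > 1 with 1995 not a perfect square). To show equality we compute the minimal polynomial of γ. From γ = √21 + √95: γ^2 = 21 + 2√(1995) + 95 = 116 + 2√(1995), so γ^2 - 116 = 2√(1995); squaring, (γ^2 - 116)^2 = 4·1995, i.e. γ^4 - 232γ^2 + 13456 - 7980 = 0, i.e. γ^4 - 232γ^2 + 5476 = 0. So γ is a root of x^4 - 232x^2 + 5476. This polynomial is irreducible over Q: it has no rational root (each ±√21 ± √95 is irrational), and any factorization into two quadratics over Q would force √(1995) ∈ Q (pairing opposite roots) or √21, √95 ∈ Q (other pairings), all impossible. Hence [Q(γ):Q] = 4 = [Q(√21, √95):Q], so Q(γ) = Q(√21, √95).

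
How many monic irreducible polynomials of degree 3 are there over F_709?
There are 118800040 monic irreducible polynomials of degree 3 over F_709

Each element of F_{709^3} that lies in no proper subfield is a root of exactly one monic irreducible of degree 3 over F_709, and each such polynomial has 3 distinct roots in F_{709^3}. By Möbius inversion the count is N_709(3) = (1/3) Σ_{d|3} μ(3/d) · 709^d = (1/3)(μ(3)·709^1 + μ(1)·709^3) = 356400120/3 = 118800040.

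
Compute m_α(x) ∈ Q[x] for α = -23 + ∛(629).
m_α(x) = x^3 + 69x^2 + 1587x + 11538

Set β = α + 23 = ∛(629), so β^3 = 629. Then (α + 23)^3 - 629 = 0, i.e. α is a root of g(x) = (x + 23)^3 - 629 = x^3 + 69x^2 + 1587x + 11538. Since g(x) = h(x + 23) where h(x) = x^3 - 629, and h is irreducible over Q (because 629 is not a perfect cube, so h has no rational root, and a monic cubic with no rational root is irreducible), g is also irreducible (irreducibility is preserved under the substitution x → x + 23). Hence m_α(x) = x^3 + 69x^2 + 1587x + 11538.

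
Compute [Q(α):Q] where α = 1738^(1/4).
[Q(α):Q] = 4

α is a root of x^4 - 1738. By Eisenstein's criterion at the prime p = 2 (which divides the constant term 1738 but p^2 = 4 does not, since 1738 is squarefree), x^4 - 1738 is irreducible over Q. Hence [Q(α):Q] = 4.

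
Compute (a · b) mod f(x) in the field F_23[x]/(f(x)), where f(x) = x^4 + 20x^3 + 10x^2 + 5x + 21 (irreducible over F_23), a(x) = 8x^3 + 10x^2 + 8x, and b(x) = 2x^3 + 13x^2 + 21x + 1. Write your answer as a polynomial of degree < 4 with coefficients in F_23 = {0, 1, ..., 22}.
a · b ≡ 3x^3 + 10x^2 + 15x + 6 (mod f(x))

Multiply in F_23[x]: a(x)·b(x) = (8x^3 + 10x^2 + 8x)·(2x^3 + 13x^2 + 21x + 1) = 16x^6 + 9x^5 + 15x^4 + 17x^2 + 8x. This has degree ≥ 4, so divide by f(x) over F_23: 16x^6 + 9x^5 + 15x^4 + 17x^2 + 8x = (16x^2 + 11x + 3)·(x^4 + 20x^3 + 10x^2 + 5x + 21) + (3x^3 + 10x^2 + 15x + 6). Hence a·b ≡ 3x^3 + 10x^2 + 15x + 6 (mod f). (F_23[x]/(f) is a field with 23^4 = 279841 elements since f is irreducible of degree 4.)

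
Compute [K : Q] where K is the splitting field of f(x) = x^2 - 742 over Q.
[K : Q] = 2

f(x) = x^2 - 742 factors as (x - √742)(x + √742). The splitting field is K = Q(√742). Since 742 is squarefree and > 1, it is not a perfect square, so x^2 - 742 is irreducible over Q and [Q(√742) : Q] = 2. Hence [K : Q] = 2.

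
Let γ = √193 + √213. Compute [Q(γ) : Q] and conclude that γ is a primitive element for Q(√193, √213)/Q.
[Q(γ) : Q] = 4 (equivalently, Q(γ) = Q(√193, √213))

Obviously Q(γ) ⊆ Q(√193, √213), and [Q(√193, √213):Q] = 4 (since 193, 213 are distinct squarefree integers > 1 with 41109 not a perfect square). To show equality we compute the minimal polynomial of γ. From γ = √193 + √213: γ^2 = 193 + 2√(41109) + 213 = 406 + 2√(41109), so γ^2 - 406 = 2√(41109); squaring, (γ^2 - 406)^2 = 4·41109, i.e. γ^4 - 812γ^2 + 164836 - 164436 = 0, i.e. γ^4 - 812γ^2 + 400 = 0. So γ is a root of x^4 - 812x^2 + 400. This polynomial is irreducible over Q: it has no rational root (each ±√193 ± √213 is irrational), and any factorization into two quadratics over Q would force √(41109) ∈ Q (pairing opposite roots) or √193, √213 ∈ Q (other pairings), all impossible. Hence [Q(γ):Q] = 4 = [Q(√193, √213):Q], so Q(γ) = Q(√193, √213).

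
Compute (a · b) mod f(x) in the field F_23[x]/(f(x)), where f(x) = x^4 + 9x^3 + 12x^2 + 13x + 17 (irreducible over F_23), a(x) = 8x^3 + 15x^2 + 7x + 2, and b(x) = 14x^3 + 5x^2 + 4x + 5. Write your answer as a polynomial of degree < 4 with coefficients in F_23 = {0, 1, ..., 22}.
a · b ≡ 11x^3 + 12x^2 + 22 (mod f(x))

Multiply in F_23[x]: a(x)·b(x) = (8x^3 + 15x^2 + 7x + 2)·(14x^3 + 5x^2 + 4x + 5) = 20x^6 + 20x^5 + 21x^4 + 2x^3 + 21x^2 + 20x + 10. This has degree ≥ 4, so divide by f(x) over F_23: 20x^6 + 20x^5 + 21x^4 + 2x^3 + 21x^2 + 20x + 10 = (20x^2 + x + 2)·(x^4 + 9x^3 + 12x^2 + 13x + 17) + (11x^3 + 12x^2 + 22). Hence a·b ≡ 11x^3 + 12x^2 + 22 (mod f). (F_23[x]/(f) is a field with 23^4 = 279841 elements since f is irreducible of degree 4.)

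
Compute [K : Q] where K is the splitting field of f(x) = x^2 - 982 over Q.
[K : Q] = 2

f(x) = x^2 - 982 factors as (x - √982)(x + √982). The splitting field is K = Q(√982). Since 982 is squarefree and > 1, it is not a perfect square, so x^2 - 982 is irreducible over Q and [Q(√982) : Q] = 2. Hence [K : Q] = 2.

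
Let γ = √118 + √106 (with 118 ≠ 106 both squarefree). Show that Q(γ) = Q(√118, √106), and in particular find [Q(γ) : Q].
[Q(γ) : Q] = 4 (equivalently, Q(γ) = Q(√118, √106))

Obviously Q(γ) ⊆ Q(√118, √106), and [Q(√118, √106):Q] = 4 (since 118, 106 are distinct squarefree integers > 1 with 12508 not a perfect square). To show equality we compute the minimal polynomial of γ. From γ = √118 + √106: γ^2 = 118 + 2√(12508) + 106 = 224 + 2√(12508), so γ^2 - 224 = 2√(12508); squaring, (γ^2 - 224)^2 = 4·12508, i.e. γ^4 - 448γ^2 + 50176 - 50032 = 0, i.e. γ^4 - 448γ^2 + 144 = 0. So γ is a root of x^4 - 448x^2 + 144. This polynomial is irreducible over Q: it has no rational root (each ±√118 ± √106 is irrational), and any factorization into two quadratics over Q would force √(12508) ∈ Q (pairing opposite roots) or √118, √106 ∈ Q (other pairings), all impossible. Hence [Q(γ):Q] = 4 = [Q(√118, √106):Q], so Q(γ) = Q(√118, √106).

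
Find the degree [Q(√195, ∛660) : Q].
[Q(√195, ∛660) : Q] = 6

Let L = Q(√195, ∛660). Since Q(√195) ⊂ L and [Q(√195):Q] = 2, the tower law gives 2 | [L:Q]. Likewise Q(∛660) ⊂ L with [Q(∛660):Q] = 3 (because 660 is not a perfect cube), so 3 | [L:Q]. As gcd(2,3) = 1, [L:Q] is divisible by 6. Conversely L is generated over Q by √195 and ∛660, so [L:Q] ≤ 2·3 = 6. Therefore [Q(√195, ∛660) : Q] = 6.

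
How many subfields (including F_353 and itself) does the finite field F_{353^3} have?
F_{353^3} has 2 subfields

The subfields of F_{p^n} are exactly the fields F_{p^d} for d | n (each is the fixed field of the unique index-d subgroup of Gal(F_{p^n}/F_p) ≅ Z/nZ). The divisors of n = 3 are {1, 3}, giving 2 subfields: F_{353^1}, F_{353^3}.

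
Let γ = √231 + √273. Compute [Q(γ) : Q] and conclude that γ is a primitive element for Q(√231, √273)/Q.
[Q(γ) : Q] = 4 (equivalently, Q(γ) = Q(√231, √273))

Obviously Q(γ) ⊆ Q(√231, √273), and [Q(√231, √273):Q] = 4 (since 231, 273 are distinct squarefree integers > 1 with 63063 not a perfect square). To show equality we compute the minimal polynomial of γ. From γ = √231 + √273: γ^2 = 231 + 2√(63063) + 273 = 504 + 2√(63063), so γ^2 - 504 = 2√(63063); squaring, (γ^2 - 504)^2 = 4·63063, i.e. γ^4 - 1008γ^2 + 254016 - 252252 = 0, i.e. γ^4 - 1008γ^2 + 1764 = 0. So γ is a root of x^4 - 1008x^2 + 1764. This polynomial is irreducible over Q: it has no rational root (each ±√231 ± √273 is irrational), and any factorization into two quadratics over Q would force √(63063) ∈ Q (pairing opposite roots) or √231, √273 ∈ Q (other pairings), all impossible. Hence [Q(γ):Q] = 4 = [Q(√231, √273):Q], so Q(γ) = Q(√231, √273).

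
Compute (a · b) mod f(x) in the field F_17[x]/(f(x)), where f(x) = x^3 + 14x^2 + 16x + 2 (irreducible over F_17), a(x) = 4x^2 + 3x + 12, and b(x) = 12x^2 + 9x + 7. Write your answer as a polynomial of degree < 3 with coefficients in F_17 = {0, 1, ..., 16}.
a · b ≡ 11x^2 + 11x + 9 (mod f(x))

Multiply in F_17[x]: a(x)·b(x) = (4x^2 + 3x + 12)·(12x^2 + 9x + 7) = 14x^4 + 4x^3 + 12x^2 + 10x + 16. This has degree ≥ 3, so divide by f(x) over F_17: 14x^4 + 4x^3 + 12x^2 + 10x + 16 = (14x + 12)·(x^3 + 14x^2 + 16x + 2) + (11x^2 + 11x + 9). Hence a·b ≡ 11x^2 + 11x + 9 (mod f). (F_17[x]/(f) is a field with 17^3 = 4913 elements since f is irreducible of degree 3.)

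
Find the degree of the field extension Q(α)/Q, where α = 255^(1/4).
[Q(α):Q] = 4

α is a root of x^4 - 255. By Eisenstein's criterion at the prime p = 3 (which divides the constant term 255 but p^2 = 9 does not, since 255 is squarefree), x^4 - 255 is irreducible over Q. Hence [Q(α):Q] = 4.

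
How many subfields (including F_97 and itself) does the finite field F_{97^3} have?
F_{97^3} has 2 subfields

The subfields of F_{p^n} are exactly the fields F_{p^d} for d | n (each is the fixed field of the unique index-d subgroup of Gal(F_{p^n}/F_p) ≅ Z/nZ). The divisors of n = 3 are {1, 3}, giving 2 subfields: F_{97^1}, F_{97^3}.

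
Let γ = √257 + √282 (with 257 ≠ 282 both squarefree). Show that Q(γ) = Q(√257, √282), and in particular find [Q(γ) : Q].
[Q(γ) : Q] = 4 (equivalently, Q(γ) = Q(√257, √282))

Obviously Q(γ) ⊆ Q(√257, √282), and [Q(√257, √282):Q] = 4 (since 257, 282 are distinct squarefree integers > 1 with 72474 not a perfect square). To show equality we compute the minimal polynomial of γ. From γ = √257 + √282: γ^2 = 257 + 2√(72474) + 282 = 539 + 2√(72474), so γ^2 - 539 = 2√(72474); squaring, (γ^2 - 539)^2 = 4·72474, i.e. γ^4 - 1078γ^2 + 290521 - 289896 = 0, i.e. γ^4 - 1078γ^2 + 625 = 0. So γ is a root of x^4 - 1078x^2 + 625. This polynomial is irreducible over Q: it has no rational root (each ±√257 ± √282 is irrational), and any factorization into two quadratics over Q would force √(72474) ∈ Q (pairing opposite roots) or √257, √282 ∈ Q (other pairings), all impossible. Hence [Q(γ):Q] = 4 = [Q(√257, √282):Q], so Q(γ) = Q(√257, √282).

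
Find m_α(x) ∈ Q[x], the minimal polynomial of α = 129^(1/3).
m_α(x) = x^3 - 129

α satisfies α^3 = 129, so x^3 - 129 annihilates α. By the rational root test, a rational root p/q (in lowest terms) of x^3 - 129 would satisfy p^3 = 129 q^3, forcing q = 1 and p^3 = 129; but 129 is not a perfect cube, contradiction. A monic cubic over Q with no rational root is irreducible (any nontrivial factorization would include a linear factor). Hence x^3 - 129 is the minimal polynomial of α, and in particular [Q(α):Q] = 3.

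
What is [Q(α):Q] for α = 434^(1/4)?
[Q(α):Q] = 4

α is a root of x^4 - 434. By Eisenstein's criterion at the prime p = 2 (which divides the constant term 434 but p^2 = 4 does not, since 434 is squarefree), x^4 - 434 is irreducible over Q. Hence [Q(α):Q] = 4.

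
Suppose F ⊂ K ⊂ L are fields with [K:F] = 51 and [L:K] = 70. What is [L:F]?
[L:F] = 3570

The tower law says that for any tower of field extensions F ⊂ K ⊂ L with finite degrees, [L:F] = [L:K] · [K:F]. Here this gives [L:F] = 70 · 51 = 3570.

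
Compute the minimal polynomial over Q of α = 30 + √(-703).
m_α(x) = x^2 - 60x + 1603

From α - 30 = √(-703), squaring gives (α - 30)^2 = -703, i.e. α^2 - 60α + 900 = -703, so α^2 - 60α + 1603 = 0. The discriminant of x^2 - 60x + 1603 is (-60)^2 - 4·(1603) = 3600 - 6412 = -2812, and 4·(-703) is not a perfect square in Q since -703 is squarefree and ≠ 1. Hence x^2 - 60x + 1603 is irreducible over Q and is the minimal polynomial of α.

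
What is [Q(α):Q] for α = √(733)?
[Q(α):Q] = 2

[Q(α):Q] equals the degree of the minimal polynomial of α. Here α^2 = 733 and x^2 - 733 is irreducible (d = 733 is squarefree, ≠ 1, hence not a square), so deg(m_α) = 2. Thus [Q(α):Q] = 2.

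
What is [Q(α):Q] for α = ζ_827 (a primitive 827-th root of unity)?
[Q(α):Q] = 826

The minimal polynomial of ζ_827 over Q is the 827-th cyclotomic polynomial Φ_827(x), which is irreducible over Q and has degree φ(827) = 826. Hence [Q(α):Q] = φ(827) = 826.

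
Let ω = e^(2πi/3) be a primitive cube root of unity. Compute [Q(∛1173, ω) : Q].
[Q(∛1173, ω) : Q] = 6

[Q(∛1173):Q] = 3 (min poly x^3 - 1173, irreducible since 1173 is not a perfect cube). [Q(ω):Q] = 2 (min poly x^2 + x + 1). Since Q(∛1173) ⊂ R and ω ∉ R, we have ω ∉ Q(∛1173), so x^2 + x + 1 remains irreducible over Q(∛1173) and [Q(∛1173, ω) : Q(∛1173)] = 2. By the tower law, [Q(∛1173, ω) : Q] = 3 · 2 = 6. (In fact Q(∛1173, ω) is the splitting field of x^3 - 1173 over Q.)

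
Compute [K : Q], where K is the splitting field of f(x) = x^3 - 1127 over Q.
[K : Q] = 6

The roots of x^3 - 1127 are ∛1127, ω∛1127, ω^2∛1127 where ω = e^(2πi/3) is a primitive cube root of unity, so K = Q(∛1127, ω). Now [Q(∛1127):Q] = 3 (since 1127 is not a perfect cube, x^3 - 1127 is irreducible) and [Q(ω):Q] = 2. Both 2 and 3 divide [K:Q], and [K:Q] ≤ 3·2 = 6, so [K:Q] = 6. (Equivalently: Q(∛1127) ⊂ R but ω ∉ R, so [K : Q(∛1127)] = 2.)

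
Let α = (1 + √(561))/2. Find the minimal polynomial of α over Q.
m_α(x) = x^2 - x - 140

From 2α - 1 = √(561), squaring gives (2α - 1)^2 = 561, i.e. 4α^2 - 4α + 1 = 561, so α^2 - α + (1 - 561)/4 = 0. Since 561 ≡ 1 (mod 4), (1 - 561)/4 = -140 ∈ Z. The polynomial x^2 - x - 140 has discriminant 1 - 4·(-140) = 561, which is not a perfect square in Q (d = 561 is squarefree and ≠ 1), so x^2 - x - 140 is irreducible over Q. It is the minimal polynomial of α.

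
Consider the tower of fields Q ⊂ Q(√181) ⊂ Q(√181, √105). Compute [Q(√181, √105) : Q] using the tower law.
[Q(√181, √105) : Q] = 4

[Q(√181):Q] = 2 (min poly x^2 - 181, irreducible since 181 is squarefree > 1). For the top step, suppose √105 ∈ Q(√181), say √105 = c + d√181 with c, d ∈ Q. Squaring: 105 = c^2 + 181d^2 + 2cd√181. Since √181 ∉ Q this forces 2cd = 0. If d = 0 then √105 = c ∈ Q, contradicting 105 squarefree > 1. If c = 0 then 105 = 181d^2, so 181·105 = (181d)^2 is a perfect square in Q — but 181·105 = 19005 is not a perfect square (since 181 and 105 are distinct squarefree integers). Contradiction. Hence √105 ∉ Q(√181), so x^2 - 105 stays irreducible over Q(√181) and [Q(√181, √105) : Q(√181)] = 2. By the tower law, [Q(√181, √105) : Q] = 2 · 2 = 4.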